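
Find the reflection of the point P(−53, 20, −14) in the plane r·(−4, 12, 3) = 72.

(-37, -28, -26)

n = (−4, 12, 3), |n|² = 169, n·P − 72 = 338, so t = 338/169 = 2.
Foot F = P − 2·n = (−45, −4, −20); the reflection is 2F − P = (−37, −28, −26).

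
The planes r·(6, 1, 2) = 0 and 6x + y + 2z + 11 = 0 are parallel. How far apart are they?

11√41/41

With common normal n = (6, 1, 2) (|n| = √41), the distance is |0 − (-11)|/|n| = 11/√41.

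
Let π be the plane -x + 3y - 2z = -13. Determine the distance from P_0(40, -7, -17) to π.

Normal vector n = (-1, 3, -2), and n·(40, -7, -17) - (-13) = -14.
|n| = √(1 + 9 + 4) = √14, so the distance is |-14|/√14 = √14.

√14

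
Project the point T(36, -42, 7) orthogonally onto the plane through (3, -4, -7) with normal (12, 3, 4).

(12, -48, -1)

n = (12, 3, 4), |n|² = 169, and n·T − (-4) = 338.
t = 338/169 = 2, so the foot is T − t·n = (36, -42, 7) − 2·(12, 3, 4) = (12, -48, -1).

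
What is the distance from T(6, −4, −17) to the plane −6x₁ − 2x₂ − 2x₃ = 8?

√11/11

d = |(-6)·6 + (-2)·(-4) + (-2)·(-17) − 8| / √(36 + 4 + 4) = |-2| / (2√11) = 1/√11.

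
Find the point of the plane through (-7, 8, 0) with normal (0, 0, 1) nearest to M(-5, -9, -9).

(-5, -9, 0)

The perpendicular from M has direction n = (0, 0, 1): r = (-5, -9, -9) + λ(0, 0, 1).
Substitute into the plane: n·(M + λn) = 0 gives -9 + 1λ = 0, so λ = 9.
Foot = (-5, -9, -9) + 9·(0, 0, 1) = (-5, -9, 0).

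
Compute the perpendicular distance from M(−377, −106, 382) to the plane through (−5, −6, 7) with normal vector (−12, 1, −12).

The plane has equation n·(r − (−5, −6, 7)) = 0, i.e. n·r = -30.
Then n·(−377, −106, 382) − (−30) = −136.
|n| = √(144 + 1 + 144) = 17, so the distance is |-136|/17 = 8.

8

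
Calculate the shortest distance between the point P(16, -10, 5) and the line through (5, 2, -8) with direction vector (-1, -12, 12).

Direction vector d = (-1, -12, 12).
AP = (11, -12, 13); AP·d = 289, |AP|² = 434, |d|² = 289.
distance² = |AP|² − (AP·d)²/|d|² = 434 − 83521/289 = 145, so the distance is √145.

√145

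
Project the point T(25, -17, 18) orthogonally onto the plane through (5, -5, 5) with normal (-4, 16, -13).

n = (-4, 16, -13), |n|² = 441, and n·T − (-165) = -441.
t = -441/441 = -1, so the foot is T − t·n = (25, -17, 18) − (-1)·(-4, 16, -13) = (21, -1, 5).

(21, -1, 5)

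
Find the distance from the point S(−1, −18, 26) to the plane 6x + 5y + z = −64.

n = (6, 5, 1); n·P − (-64) = -6; |n| = √62; distance = 6/√62 = 3√62/31.

6/√62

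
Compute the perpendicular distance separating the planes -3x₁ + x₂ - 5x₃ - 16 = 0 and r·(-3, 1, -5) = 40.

With common normal n = (-3, 1, -5) (|n| = √35), the distance is |16 − 40|/|n| = 24/√35 = 24√35/35.

24√35/35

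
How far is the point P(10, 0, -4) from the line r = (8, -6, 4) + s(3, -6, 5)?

Direction vector d = (3, -6, 5).
AP = (2, 6, -8), and AP × d = (-18, -34, -30).
|AP × d|² = 2380 and |d|² = 70, so the distance is √(2380/70) = √34.

√34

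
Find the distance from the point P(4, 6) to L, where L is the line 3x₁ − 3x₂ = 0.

√2

d = |3·4 + (-3)·6 − 0| / √(9 + 9) = |-6|/(3√2) = √2.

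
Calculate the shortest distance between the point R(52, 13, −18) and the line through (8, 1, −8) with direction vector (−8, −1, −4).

2√221

Direction vector d = (−8, −1, −4).
AP = (44, 12, −10), and AP × d = (−58, 256, 52).
|AP × d|² = 71604 and |d|² = 81, so the distance is √(71604/81) = √884 = 2√221.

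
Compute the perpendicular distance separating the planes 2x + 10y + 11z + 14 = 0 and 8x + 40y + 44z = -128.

6/5

Divide the second equation by 4 to match normals: 2x + 10y + 11z = -32.
Both planes have normal n = (2, 10, 11), |n| = 15. Any point on the first plane is at distance |(-32) − (-14)|/|n| = 18/15 = 6/5 from the second.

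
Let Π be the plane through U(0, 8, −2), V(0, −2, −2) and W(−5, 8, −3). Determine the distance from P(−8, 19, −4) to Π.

√26/13

UV = (0, −10, 0) and UW = (−5, 0, −1), so a normal is n = UV × UW = (10, 0, −50).
d = |10·(-8) + (-50)·(-4) − 100| / √(100 + 0 + 2500) = |20| / (10√26) = √26/13.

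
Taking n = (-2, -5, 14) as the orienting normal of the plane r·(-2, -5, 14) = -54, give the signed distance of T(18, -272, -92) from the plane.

6

n·T − (-54) = 90.
|n| = 15, so the signed distance is 90/15 = 6.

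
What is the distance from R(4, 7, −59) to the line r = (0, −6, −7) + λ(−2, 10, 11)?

Direction vector d = (−2, 10, 11).
AP = (4, 13, −52); AP·d = -450, |AP|² = 2889, |d|² = 225.
distance² = |AP|² − (AP·d)²/|d|² = 2889 − 202500/225 = 1989, so the distance is 3√221.

3√221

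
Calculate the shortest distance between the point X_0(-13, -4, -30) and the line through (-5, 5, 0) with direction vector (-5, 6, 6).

Direction vector d = (-5, 6, 6).
AP = (-8, -9, -30); AP·d = -194, |AP|² = 1045, |d|² = 97.
distance² = |AP|² − (AP·d)²/|d|² = 1045 − 37636/97 = 657, so the distance is 3√73.

3√73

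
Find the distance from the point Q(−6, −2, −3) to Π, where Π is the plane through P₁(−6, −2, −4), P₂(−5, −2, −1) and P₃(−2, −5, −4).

√26/26

P₁P₂ = (1, 0, 3) and P₁P₃ = (4, −3, 0), so a normal is n = P₁P₂ × P₁P₃ = (9, 12, −3).
Then n·(−6, −2, −3) − (−66) = −3.
|n| = √(81 + 144 + 9) = 3√26, so the distance is |-3|/(3√26) = √26/26.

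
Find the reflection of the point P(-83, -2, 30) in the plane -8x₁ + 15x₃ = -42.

(-19, -2, -90)

n = (-8, 0, 15), |n|² = 289, n·P − (-42) = 1156, so t = 1156/289 = 4.
Foot F = P − 4·n = (-51, -2, -30); the reflection is 2F − P = (-19, -2, -90).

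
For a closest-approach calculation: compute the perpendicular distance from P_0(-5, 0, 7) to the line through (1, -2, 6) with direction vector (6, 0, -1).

Direction vector d = (6, 0, -1).
AP = (-6, 2, 1); AP·d = -37, |AP|² = 41, |d|² = 37.
distance² = |AP|² − (AP·d)²/|d|² = 41 − 1369/37 = 4, so the distance is 2.

2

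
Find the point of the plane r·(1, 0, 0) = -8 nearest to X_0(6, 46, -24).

The perpendicular from X_0 has direction n = (1, 0, 0): r = (6, 46, -24) + λ(1, 0, 0).
Substitute into the plane: n·(X_0 + λn) = -8 gives 6 + 1λ = -8, so λ = -14.
Foot = (6, 46, -24) + (-14)·(1, 0, 0) = (-8, 46, -24).

(-8, 46, -24)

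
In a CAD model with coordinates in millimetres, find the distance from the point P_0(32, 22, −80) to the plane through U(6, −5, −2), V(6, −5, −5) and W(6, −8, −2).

26

UV = (0, 0, −3) and UW = (0, −3, 0), so a normal is n = UV × UW = (−9, 0, 0).
d = |(-9)·32 − (-54)| / √(81 + 0 + 0) = |-234| / 9 = 26.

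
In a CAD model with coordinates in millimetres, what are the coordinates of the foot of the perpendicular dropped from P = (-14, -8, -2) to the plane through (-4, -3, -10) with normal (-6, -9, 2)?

The perpendicular from P has direction n = (-6, -9, 2): r = (-14, -8, -2) + λ(-6, -9, 2).
Substitute into the plane: n·(P + λn) = 31 gives 152 + 121λ = 31, so λ = -1.
Foot = (-14, -8, -2) + (-1)·(-6, -9, 2) = (-8, 1, -4).

(-8, 1, -4)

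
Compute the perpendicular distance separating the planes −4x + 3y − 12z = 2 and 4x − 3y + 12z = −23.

Divide the second equation by -1 to match normals: −4x + 3y − 12z = 23.
Both planes have normal n = (−4, 3, −12), |n| = 13. Any point on the first plane is at distance |23 − 2|/|n| = 21/13 from the second.

21/13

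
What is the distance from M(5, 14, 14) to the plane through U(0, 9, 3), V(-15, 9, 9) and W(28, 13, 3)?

1/3

UV = (-15, 0, 6) and UW = (28, 4, 0), so a normal is n = UV × UW = (-24, 168, -60).
d = |(-24)·5 + 168·14 + (-60)·14 − 1332| / √(576 + 28224 + 3600) = |60| / 180 = 1/3.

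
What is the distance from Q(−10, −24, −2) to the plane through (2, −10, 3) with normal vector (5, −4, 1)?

The plane has equation n·(r − (2, −10, 3)) = 0, i.e. n·r = 53.
Then n·(−10, −24, −2) − 53 = −9.
|n| = √(25 + 16 + 1) = √42, so the distance is |-9|/√42 = 3√42/14.

9/√42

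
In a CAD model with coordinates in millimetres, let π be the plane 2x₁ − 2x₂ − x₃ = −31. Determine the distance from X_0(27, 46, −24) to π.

17/3

n = (2, −2, −1); n·P − (-31) = 17; |n| = 3; distance = 17/3.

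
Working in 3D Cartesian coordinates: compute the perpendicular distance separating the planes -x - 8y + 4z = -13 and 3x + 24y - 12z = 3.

4/3

Divide the second equation by -3 to match normals: -x - 8y + 4z = -1.
Both planes have normal n = (-1, -8, 4), |n| = 9. Any point on the first plane is at distance |(-1) − (-13)|/|n| = 12/9 = 4/3 from the second.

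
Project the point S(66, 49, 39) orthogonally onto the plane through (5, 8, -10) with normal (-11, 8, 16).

(77, 41, 23)

n = (-11, 8, 16), |n|² = 441, and n·S − (-151) = 441.
t = 441/441 = 1, so the foot is S − t·n = (66, 49, 39) − 1·(-11, 8, 16) = (77, 41, 23).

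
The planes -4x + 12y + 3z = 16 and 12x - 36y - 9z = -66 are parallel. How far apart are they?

6/13

Divide the second equation by -3 to match normals: -4x + 12y + 3z = 22.
Both planes have normal n = (-4, 12, 3), |n| = 13. Any point on the first plane is at distance |22 − 16|/|n| = 6/13 from the second.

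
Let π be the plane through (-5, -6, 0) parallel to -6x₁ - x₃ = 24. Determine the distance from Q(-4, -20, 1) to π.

7/√37

Parallel planes share the normal n = (-6, 0, -1); since (-5, -6, 0) lies on the plane, its equation is -6x₁ - x₃ = 30.
Then n·(-4, -20, 1) - 30 = -7.
|n| = √(36 + 0 + 1) = √37, so the distance is |-7|/√37 = 7√37/37.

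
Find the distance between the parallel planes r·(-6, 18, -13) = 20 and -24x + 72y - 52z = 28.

13/23

Divide the second equation by 4 to match normals: -6x + 18y - 13z = 7.
Both planes have normal n = (-6, 18, -13), |n| = 23. Any point on the first plane is at distance |7 − 20|/|n| = 13/23 from the second.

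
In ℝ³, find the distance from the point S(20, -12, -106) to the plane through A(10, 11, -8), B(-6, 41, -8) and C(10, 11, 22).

2

AB = (-16, 30, 0) and AC = (0, 0, 30), so a normal is n = AB × AC = (900, 480, 0).
Then n·(20, -12, -106) - 14280 = -2040.
|n| = √(810000 + 230400 + 0) = 1020, so the distance is |-2040|/1020 = 2.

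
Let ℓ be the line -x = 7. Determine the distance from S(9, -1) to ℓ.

16

The normal to the line is n = (-1, 0) with |n| = 1.
|n·S − 7| = |-9 − 7| = 16, so the distance is 16/1 = 16.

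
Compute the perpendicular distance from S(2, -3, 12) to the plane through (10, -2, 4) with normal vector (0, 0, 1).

8

The plane has equation n·(r − (10, -2, 4)) = 0, i.e. n·r = 4.
Then n·(2, -3, 12) - 4 = 8.
|n| = √(0 + 0 + 1) = 1, so the distance is |8|/1 = 8.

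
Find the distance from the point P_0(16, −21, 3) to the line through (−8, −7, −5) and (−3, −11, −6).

2√41

A direction vector is d = (5, −4, −1).
AP = (24, −14, 8), and AP × d = (46, 64, −26).
|AP × d|² = 6888 and |d|² = 42, so the distance is √(6888/42) = √164 = 2√41.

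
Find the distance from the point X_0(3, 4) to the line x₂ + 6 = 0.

The normal to the line is n = (0, 1) with |n| = 1.
|n·X_0 − (-6)| = |4 − (-6)| = 10, so the distance is 10/1 = 10.

10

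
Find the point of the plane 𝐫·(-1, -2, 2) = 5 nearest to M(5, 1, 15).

The perpendicular from M has direction n = (-1, -2, 2): r = (5, 1, 15) + μ(-1, -2, 2).
Substitute into the plane: n·(M + μn) = 5 gives 23 + 9μ = 5, so μ = -2.
Foot = (5, 1, 15) + (-2)·(-1, -2, 2) = (7, 5, 11).

(7, 5, 11)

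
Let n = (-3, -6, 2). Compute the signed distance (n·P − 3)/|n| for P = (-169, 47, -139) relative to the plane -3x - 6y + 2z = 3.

n·P − 3 = -56.
|n| = 7, so the signed distance is -56/7 = -8.

-8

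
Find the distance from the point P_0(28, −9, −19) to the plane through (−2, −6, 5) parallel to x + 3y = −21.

21/√10

Parallel planes share the normal n = (1, 3, 0); since (−2, −6, 5) lies on the plane, its equation is x + 3y = -20.
n = (1, 3, 0); n·P − (-20) = 21; |n| = √10; distance = 21/√10 = 21√10/10.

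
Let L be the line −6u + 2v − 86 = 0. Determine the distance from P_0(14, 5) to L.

8√10

d = |(-6)·14 + 2·5 − 86| / √(36 + 4) = |-160|/(2√10) = 8√10.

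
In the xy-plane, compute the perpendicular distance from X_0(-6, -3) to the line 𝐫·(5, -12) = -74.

The normal to the line is n = (5, -12) with |n| = 13.
|n·X_0 − (-74)| = |6 − (-74)| = 80, so the distance is 80/13.

80/13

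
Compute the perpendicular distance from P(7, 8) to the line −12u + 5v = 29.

The normal to the line is n = (−12, 5) with |n| = 13.
|n·P − 29| = |-44 − 29| = 73, so the distance is 73/13.

73/13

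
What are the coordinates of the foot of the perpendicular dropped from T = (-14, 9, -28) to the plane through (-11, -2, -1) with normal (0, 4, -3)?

n = (0, 4, -3), |n|² = 25, and n·T − (-5) = 125.
t = 125/25 = 5, so the foot is T − t·n = (-14, 9, -28) − 5·(0, 4, -3) = (-14, -11, -13).

(-14, -11, -13)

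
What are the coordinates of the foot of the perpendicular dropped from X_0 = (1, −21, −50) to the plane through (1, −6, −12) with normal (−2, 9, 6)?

(-5, 6, -32)

n = (−2, 9, 6), |n|² = 121, and n·X_0 − (-128) = -363.
t = -363/121 = -3, so the foot is X_0 − t·n = (1, −21, −50) − (-3)·(−2, 9, 6) = (−5, 6, −32).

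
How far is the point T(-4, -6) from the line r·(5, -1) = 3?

17/√26

The normal to the line is n = (5, -1) with |n| = √26.
|n·T − 3| = |-14 − 3| = 17, so the distance is 17/√26.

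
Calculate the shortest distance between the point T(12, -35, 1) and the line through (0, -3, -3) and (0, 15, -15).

4√22

A direction vector is d = (0, 18, -12).
AP = (12, -32, 4), and AP × d = (312, 144, 216).
|AP × d|² = 164736 and |d|² = 468, so the distance is √(164736/468) = √352 = 4√22.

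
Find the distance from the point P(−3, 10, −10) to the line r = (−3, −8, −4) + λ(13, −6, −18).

6√10

Direction vector d = (13, −6, −18).
AP = (0, 18, −6); AP·d = 0, |AP|² = 360, |d|² = 529.
distance² = |AP|² − (AP·d)²/|d|² = 360 − 0/529 = 360, so the distance is 6√10.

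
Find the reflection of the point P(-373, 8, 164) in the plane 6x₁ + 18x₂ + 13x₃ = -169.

(-8687/23, -140/23, 3538/23)

n = (6, 18, 13), |n|² = 529, n·P − (-169) = 207, so t = 207/529 = 9/23.
Foot F = P − (9/23)·n = (-8633/23, 22/23, 3655/23); the reflection is 2F − P = (-8687/23, -140/23, 3538/23).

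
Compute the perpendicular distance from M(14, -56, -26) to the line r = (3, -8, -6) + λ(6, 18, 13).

√709

Direction vector d = (6, 18, 13).
AP = (11, -48, -20), and AP × d = (-264, -263, 486).
|AP × d|² = 375061 and |d|² = 529, so the distance is √(375061/529) = √709.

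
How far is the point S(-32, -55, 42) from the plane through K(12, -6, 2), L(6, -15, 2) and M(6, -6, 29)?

KL = (-6, -9, 0) and KM = (-6, 0, 27), so a normal is n = KL × KM = (-243, 162, -54).
n = (-243, 162, -54); n·P − (-3996) = 594; |n| = 297; distance = 594/297 = 2.

2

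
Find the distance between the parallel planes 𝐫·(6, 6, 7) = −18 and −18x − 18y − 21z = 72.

Divide the second equation by -3 to match normals: 6x + 6y + 7z = -24.
Both planes have normal n = (6, 6, 7), |n| = 11. Any point on the first plane is at distance |(-24) − (-18)|/|n| = 6/11 from the second.

6/11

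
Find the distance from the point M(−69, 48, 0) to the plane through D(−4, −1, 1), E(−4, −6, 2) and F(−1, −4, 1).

DE = (0, −5, 1) and DF = (3, −3, 0), so a normal is n = DE × DF = (3, 3, 15).
d = |3·(-69) + 3·48 + 15·0 − 0| / √(9 + 9 + 225) = |-63| / (9√3) = 7√3/3.

7/√3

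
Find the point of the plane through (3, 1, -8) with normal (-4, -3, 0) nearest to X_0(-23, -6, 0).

(-3, 9, 0)

The perpendicular from X_0 has direction n = (-4, -3, 0): r = (-23, -6, 0) + t(-4, -3, 0).
Substitute into the plane: n·(X_0 + tn) = -15 gives 110 + 25t = -15, so t = -5.
Foot = (-23, -6, 0) + (-5)·(-4, -3, 0) = (-3, 9, 0).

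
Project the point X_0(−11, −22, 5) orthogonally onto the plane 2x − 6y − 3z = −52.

The perpendicular from X_0 has direction n = (2, −6, −3): r = (−11, −22, 5) + μ(2, −6, −3).
Substitute into the plane: n·(X_0 + μn) = -52 gives 95 + 49μ = -52, so μ = -3.
Foot = (−11, −22, 5) + (-3)·(2, −6, −3) = (−17, −4, 14).

(-17, -4, 14)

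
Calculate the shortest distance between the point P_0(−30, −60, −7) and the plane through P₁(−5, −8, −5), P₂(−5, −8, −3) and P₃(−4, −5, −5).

23/√10

P₁P₂ = (0, 0, 2) and P₁P₃ = (1, 3, 0), so a normal is n = P₁P₂ × P₁P₃ = (−6, 2, 0).
d = |(-6)·(-30) + 2·(-60) − 14| / √(36 + 4 + 0) = |46| / (2√10) = 23√10/10.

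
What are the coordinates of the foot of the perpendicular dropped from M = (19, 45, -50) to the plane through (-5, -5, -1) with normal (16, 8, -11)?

The perpendicular from M has direction n = (16, 8, -11): r = (19, 45, -50) + t(16, 8, -11).
Substitute into the plane: n·(M + tn) = -109 gives 1214 + 441t = -109, so t = -3.
Foot = (19, 45, -50) + (-3)·(16, 8, -11) = (-29, 21, -17).

(-29, 21, -17)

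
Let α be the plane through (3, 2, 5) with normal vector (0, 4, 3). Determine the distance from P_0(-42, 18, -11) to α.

The plane has equation n·(r − (3, 2, 5)) = 0, i.e. n·r = 23.
d = |4·18 + 3·(-11) − 23| / √(0 + 16 + 9) = |16| / 5 = 16/5.

16/5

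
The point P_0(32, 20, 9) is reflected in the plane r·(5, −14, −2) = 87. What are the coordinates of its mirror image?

n = (5, −14, −2), |n|² = 225, n·P_0 − 87 = -225, so t = -225/225 = -1.
Foot F = P_0 − (-1)·n = (37, 6, 7); the reflection is 2F − P_0 = (42, −8, 5).

(42, -8, 5)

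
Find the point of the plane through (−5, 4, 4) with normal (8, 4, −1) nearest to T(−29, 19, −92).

(-229/9, 187/9, -832/9)

The perpendicular from T has direction n = (8, 4, −1): r = (−29, 19, −92) + μ(8, 4, −1).
Substitute into the plane: n·(T + μn) = -28 gives -64 + 81μ = -28, so μ = 4/9.
Foot = (−29, 19, −92) + (4/9)·(8, 4, −1) = (−229/9, 187/9, −832/9).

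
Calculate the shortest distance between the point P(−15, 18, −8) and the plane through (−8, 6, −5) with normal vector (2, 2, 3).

√17/17

The plane has equation n·(r − (−8, 6, −5)) = 0, i.e. n·r = -19.
Then n·(−15, 18, −8) − (−19) = 1.
|n| = √(4 + 4 + 9) = √17, so the distance is |1|/√17 = 1/√17.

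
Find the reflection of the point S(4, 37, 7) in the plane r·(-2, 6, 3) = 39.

(20, -11, -17)

n = (-2, 6, 3), |n|² = 49, n·S − 39 = 196, so t = 196/49 = 4.
Foot F = S − 4·n = (12, 13, -5); the reflection is 2F − S = (20, -11, -17).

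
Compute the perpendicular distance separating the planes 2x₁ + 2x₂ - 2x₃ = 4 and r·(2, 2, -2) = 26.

11√3/3

Both planes have normal n = (2, 2, -2), |n| = 2√3. Any point on the first plane is at distance |26 − 4|/|n| = 22/(2√3) = 11√3/3 from the second.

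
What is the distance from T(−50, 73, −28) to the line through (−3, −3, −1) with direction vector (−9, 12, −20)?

√3089

Direction vector d = (−9, 12, −20).
AP = (−47, 76, −27), and AP × d = (−1196, −697, 120).
|AP × d|² = 1930625 and |d|² = 625, so the distance is √(1930625/625) = √3089.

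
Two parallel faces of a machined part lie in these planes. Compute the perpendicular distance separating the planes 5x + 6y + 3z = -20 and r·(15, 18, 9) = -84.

4√70/35

Divide the second equation by 3 to match normals: 5x + 6y + 3z = -28.
With common normal n = (5, 6, 3) (|n| = √70), the distance is |(-20) − (-28)|/|n| = 8/√70 = 4√70/35.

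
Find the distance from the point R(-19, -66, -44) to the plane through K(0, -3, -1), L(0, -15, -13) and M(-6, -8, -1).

KL = (0, -12, -12) and KM = (-6, -5, 0), so a normal is n = KL × KM = (-60, 72, -72).
Then n·(-19, -66, -44) - (-144) = -300.
|n| = √(3600 + 5184 + 5184) = 12√97, so the distance is |-300|/(12√97) = 25√97/97.

25√97/97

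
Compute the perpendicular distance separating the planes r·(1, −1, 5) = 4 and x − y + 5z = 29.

25√3/9

With common normal n = (1, −1, 5) (|n| = 3√3), the distance is |4 − 29|/|n| = 25/(3√3) = 25√3/9.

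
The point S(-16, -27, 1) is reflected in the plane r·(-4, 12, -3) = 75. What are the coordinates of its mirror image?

(-32, 21, -11)

With n = (-4, 12, -3), the signed offset is (n·S − 75)/|n|² = -338/169 = -2.
S' = S − 2t·n = (-16, -27, 1) − (-4)·(-4, 12, -3) = (-32, 21, -11).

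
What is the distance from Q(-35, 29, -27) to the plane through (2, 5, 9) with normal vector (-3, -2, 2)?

9√17/17

The plane has equation n·(r − (2, 5, 9)) = 0, i.e. n·r = 2.
Then n·(-35, 29, -27) - 2 = -9.
|n| = √(9 + 4 + 4) = √17, so the distance is |-9|/√17 = 9/√17.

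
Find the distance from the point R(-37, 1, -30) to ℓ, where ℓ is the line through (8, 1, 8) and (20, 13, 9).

A direction vector is d = (12, 12, 1).
AP = (-45, 0, -38), and AP × d = (456, -411, -540).
|AP × d|² = 668457 and |d|² = 289, so the distance is √(668457/289) = √2313 = 3√257.

3√257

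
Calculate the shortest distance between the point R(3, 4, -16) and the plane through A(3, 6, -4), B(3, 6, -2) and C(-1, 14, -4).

2√5/5

AB = (0, 0, 2) and AC = (-4, 8, 0), so a normal is n = AB × AC = (-16, -8, 0).
n = (-16, -8, 0); n·P − (-96) = 16; |n| = 8√5; distance = 16/(8√5) = 2√5/5.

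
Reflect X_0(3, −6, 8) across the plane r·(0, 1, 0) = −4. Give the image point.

(3, -2, 8)

With n = (0, 1, 0), the signed offset is (n·X_0 − (-4))/|n|² = -2/1 = -2.
X_0' = X_0 − 2t·n = (3, −6, 8) − (-4)·(0, 1, 0) = (3, −2, 8).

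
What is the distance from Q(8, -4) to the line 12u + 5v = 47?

29/13

d = |12·8 + 5·(-4) − 47| / √(144 + 25) = |29|/13 = 29/13.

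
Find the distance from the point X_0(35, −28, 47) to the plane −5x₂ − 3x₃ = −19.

d = |(-5)·(-28) + (-3)·47 − (-19)| / √(0 + 25 + 9) = |18| / √34 = 9√34/17.

9√34/17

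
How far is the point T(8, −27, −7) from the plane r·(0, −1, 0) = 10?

17

d = |(-1)·(-27) − 10| / √(0 + 1 + 0) = |17| / 1 = 17.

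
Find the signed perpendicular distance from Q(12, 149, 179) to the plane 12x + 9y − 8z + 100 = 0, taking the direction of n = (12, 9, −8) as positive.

9

n·Q − (-100) = 153.
|n| = 17, so the signed distance is 153/17 = 9.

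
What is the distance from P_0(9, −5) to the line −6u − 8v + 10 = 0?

d = |(-6)·9 + (-8)·(-5) − (-10)| / √(36 + 64) = |-4|/10 = 2/5.

2/5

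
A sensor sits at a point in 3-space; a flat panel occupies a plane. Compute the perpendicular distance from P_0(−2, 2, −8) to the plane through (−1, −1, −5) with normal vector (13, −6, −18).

The plane has equation n·(r − (−1, −1, −5)) = 0, i.e. n·r = 83.
d = |13·(-2) + (-6)·2 + (-18)·(-8) − 83| / √(169 + 36 + 324) = |23| / 23 = 1.

1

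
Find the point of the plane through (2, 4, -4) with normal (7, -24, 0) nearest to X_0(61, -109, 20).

The perpendicular from X_0 has direction n = (7, -24, 0): r = (61, -109, 20) + μ(7, -24, 0).
Substitute into the plane: n·(X_0 + μn) = -82 gives 3043 + 625μ = -82, so μ = -5.
Foot = (61, -109, 20) + (-5)·(7, -24, 0) = (26, 11, 20).

(26, 11, 20)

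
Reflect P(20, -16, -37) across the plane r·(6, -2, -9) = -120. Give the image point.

(-40, 4, 53)

n = (6, -2, -9), |n|² = 121, n·P − (-120) = 605, so t = 605/121 = 5.
Foot F = P − 5·n = (-10, -6, 8); the reflection is 2F − P = (-40, 4, 53).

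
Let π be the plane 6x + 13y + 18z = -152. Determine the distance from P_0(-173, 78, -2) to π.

4

d = |6·(-173) + 13·78 + 18·(-2) − (-152)| / √(36 + 169 + 324) = |92| / 23 = 4.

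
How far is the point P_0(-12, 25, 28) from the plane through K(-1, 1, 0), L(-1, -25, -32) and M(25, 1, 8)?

KL = (0, -26, -32) and KM = (26, 0, 8), so a normal is n = KL × KM = (-208, -832, 676).
n = (-208, -832, 676); n·P − (-624) = 1248; |n| = 1092; distance = 1248/1092 = 8/7.

8/7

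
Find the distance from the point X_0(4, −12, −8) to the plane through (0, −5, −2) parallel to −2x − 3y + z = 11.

Parallel planes share the normal n = (−2, −3, 1); since (0, −5, −2) lies on the plane, its equation is −2x − 3y + z = 13.
d = |(-2)·4 + (-3)·(-12) + 1·(-8) − 13| / √(4 + 9 + 1) = |7| / √14 = √14/2.

7/√14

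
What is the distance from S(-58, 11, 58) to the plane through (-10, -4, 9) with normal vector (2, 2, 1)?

17/3

The plane has equation n·(r − (-10, -4, 9)) = 0, i.e. n·r = -19.
Then n·(-58, 11, 58) - (-19) = -17.
|n| = √(4 + 4 + 1) = 3, so the distance is |-17|/3 = 17/3.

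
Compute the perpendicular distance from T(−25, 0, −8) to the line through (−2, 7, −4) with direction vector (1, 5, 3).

Direction vector d = (1, 5, 3).
AP = (−23, −7, −4), and AP × d = (−1, 65, −108).
|AP × d|² = 15890 and |d|² = 35, so the distance is √(15890/35) = √454.

√454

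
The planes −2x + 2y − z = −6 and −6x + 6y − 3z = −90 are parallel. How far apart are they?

Divide the second equation by 3 to match normals: −2x + 2y − z = -30.
With common normal n = (−2, 2, −1) (|n| = 3), the distance is |(-6) − (-30)|/|n| = 24/3 = 8.

8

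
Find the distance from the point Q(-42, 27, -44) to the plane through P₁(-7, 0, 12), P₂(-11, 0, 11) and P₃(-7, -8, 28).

3

P₁P₂ = (-4, 0, -1) and P₁P₃ = (0, -8, 16), so a normal is n = P₁P₂ × P₁P₃ = (-8, 64, 32).
d = |(-8)·(-42) + 64·27 + 32·(-44) − 440| / √(64 + 4096 + 1024) = |216| / 72 = 3.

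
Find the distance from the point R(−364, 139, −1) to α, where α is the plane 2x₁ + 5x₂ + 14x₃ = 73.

8

Normal vector n = (2, 5, 14), and n·(−364, 139, −1) − 73 = −120.
|n| = √(4 + 25 + 196) = 15, so the distance is |-120|/15 = 8.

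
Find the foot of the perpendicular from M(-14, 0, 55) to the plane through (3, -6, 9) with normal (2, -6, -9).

n = (2, -6, -9), |n|² = 121, and n·M − (-39) = -484.
t = -484/121 = -4, so the foot is M − t·n = (-14, 0, 55) − (-4)·(2, -6, -9) = (-6, -24, 19).

(-6, -24, 19)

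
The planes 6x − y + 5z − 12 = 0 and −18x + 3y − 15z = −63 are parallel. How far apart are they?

9√62/62

Divide the second equation by -3 to match normals: 6x − y + 5z = 21.
With common normal n = (6, −1, 5) (|n| = √62), the distance is |12 − 21|/|n| = 9/√62 = 9√62/62.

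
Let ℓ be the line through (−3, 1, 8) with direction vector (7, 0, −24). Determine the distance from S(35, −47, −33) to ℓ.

√2929

Direction vector d = (7, 0, −24).
AP = (38, −48, −41), and AP × d = (1152, 625, 336).
|AP × d|² = 1830625 and |d|² = 625, so the distance is √(1830625/625) = √2929.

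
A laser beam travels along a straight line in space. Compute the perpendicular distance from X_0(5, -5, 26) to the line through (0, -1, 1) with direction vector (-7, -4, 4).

Direction vector d = (-7, -4, 4).
AP = (5, -4, 25), and AP × d = (84, -195, -48).
|AP × d|² = 47385 and |d|² = 81, so the distance is √(47385/81) = √585 = 3√65.

3√65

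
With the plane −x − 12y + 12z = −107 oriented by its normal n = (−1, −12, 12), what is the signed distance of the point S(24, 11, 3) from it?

-13/17

n·S − (-107) = -13.
|n| = 17, so the signed distance is -13/17.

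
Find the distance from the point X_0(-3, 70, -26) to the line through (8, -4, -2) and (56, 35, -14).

A direction vector is d = (48, 39, -12).
AP = (-11, 74, -24); AP·d = 2646, |AP|² = 6173, |d|² = 3969.
distance² = |AP|² − (AP·d)²/|d|² = 6173 − 7001316/3969 = 4409, so the distance is √4409.

√4409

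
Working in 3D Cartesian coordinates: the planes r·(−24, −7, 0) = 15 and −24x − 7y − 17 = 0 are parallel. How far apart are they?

2/25

With common normal n = (−24, −7, 0) (|n| = 25), the distance is |15 − 17|/|n| = 2/25.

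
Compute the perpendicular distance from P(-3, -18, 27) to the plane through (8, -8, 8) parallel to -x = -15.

11

Parallel planes share the normal n = (-1, 0, 0); since (8, -8, 8) lies on the plane, its equation is -x = -8.
Then n·(-3, -18, 27) - (-8) = 11.
|n| = √(1 + 0 + 0) = 1, so the distance is |11|/1 = 11.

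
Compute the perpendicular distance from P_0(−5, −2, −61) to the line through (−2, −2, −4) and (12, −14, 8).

3√241

A direction vector is d = (14, −12, 12).
AP = (−3, 0, −57); AP·d = -726, |AP|² = 3258, |d|² = 484.
distance² = |AP|² − (AP·d)²/|d|² = 3258 − 527076/484 = 2169, so the distance is 3√241.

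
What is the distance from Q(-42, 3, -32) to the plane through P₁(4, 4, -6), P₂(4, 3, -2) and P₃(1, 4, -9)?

8√2/3

P₁P₂ = (0, -1, 4) and P₁P₃ = (-3, 0, -3), so a normal is n = P₁P₂ × P₁P₃ = (3, -12, -3).
n = (3, -12, -3); n·P − (-18) = -48; |n| = 9√2; distance = 48/(9√2) = 8√2/3.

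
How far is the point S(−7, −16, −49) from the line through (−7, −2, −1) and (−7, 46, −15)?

A direction vector is d = (0, 48, −14).
AP = (0, −14, −48); AP·d = 0, |AP|² = 2500, |d|² = 2500.
distance² = |AP|² − (AP·d)²/|d|² = 2500 − 0/2500 = 2500, so the distance is 50.

50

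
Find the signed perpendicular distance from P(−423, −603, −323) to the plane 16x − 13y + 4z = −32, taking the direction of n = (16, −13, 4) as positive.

n·P − (-32) = -189.
|n| = 21, so the signed distance is -189/21 = -9.

-9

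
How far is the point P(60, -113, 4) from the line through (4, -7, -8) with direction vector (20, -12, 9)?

Direction vector d = (20, -12, 9).
AP = (56, -106, 12); AP·d = 2500, |AP|² = 14516, |d|² = 625.
distance² = |AP|² − (AP·d)²/|d|² = 14516 − 6250000/625 = 4516, so the distance is 2√1129.

2√1129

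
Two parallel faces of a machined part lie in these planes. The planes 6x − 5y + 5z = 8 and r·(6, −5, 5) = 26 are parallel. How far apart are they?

18/√86

Both planes have normal n = (6, −5, 5), |n| = √86. Any point on the first plane is at distance |26 − 8|/|n| = 18/√86 from the second.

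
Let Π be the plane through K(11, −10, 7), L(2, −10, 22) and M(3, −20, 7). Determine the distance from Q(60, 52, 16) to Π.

KL = (−9, 0, 15) and KM = (−8, −10, 0), so a normal is n = KL × KM = (150, −120, 90).
d = |150·60 + (-120)·52 + 90·16 − 3480| / √(22500 + 14400 + 8100) = |720| / (150√2) = 12√2/5.

12√2/5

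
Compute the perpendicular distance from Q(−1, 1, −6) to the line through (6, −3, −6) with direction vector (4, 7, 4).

√65

Direction vector d = (4, 7, 4).
AP = (−7, 4, 0); AP·d = 0, |AP|² = 65, |d|² = 81.
distance² = |AP|² − (AP·d)²/|d|² = 65 − 0/81 = 65, so the distance is √65.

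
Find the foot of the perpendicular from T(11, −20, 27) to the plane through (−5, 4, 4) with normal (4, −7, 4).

(-5, 8, 11)

n = (4, −7, 4), |n|² = 81, and n·T − (-32) = 324.
t = 324/81 = 4, so the foot is T − t·n = (11, −20, 27) − 4·(4, −7, 4) = (−5, 8, 11).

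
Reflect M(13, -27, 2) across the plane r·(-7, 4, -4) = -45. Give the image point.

(-15, -11, -14)

n = (-7, 4, -4), |n|² = 81, n·M − (-45) = -162, so t = -162/81 = -2.
Foot F = M − (-2)·n = (-1, -19, -6); the reflection is 2F − M = (-15, -11, -14).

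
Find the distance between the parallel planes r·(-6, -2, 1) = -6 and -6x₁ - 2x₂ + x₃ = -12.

Both planes have normal n = (-6, -2, 1), |n| = √41. Any point on the first plane is at distance |(-12) − (-6)|/|n| = 6/√41 from the second.

6/√41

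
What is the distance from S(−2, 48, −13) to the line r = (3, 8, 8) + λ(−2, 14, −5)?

√41

Direction vector d = (−2, 14, −5).
AP = (−5, 40, −21); AP·d = 675, |AP|² = 2066, |d|² = 225.
distance² = |AP|² − (AP·d)²/|d|² = 2066 − 455625/225 = 41, so the distance is √41.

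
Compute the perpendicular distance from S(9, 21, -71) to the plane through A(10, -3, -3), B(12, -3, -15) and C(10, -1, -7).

AB = (2, 0, -12) and AC = (0, 2, -4), so a normal is n = AB × AC = (24, 8, 4).
n = (24, 8, 4); n·P − 204 = -104; |n| = 4√41; distance = 104/(4√41) = 26/√41.

26√41/41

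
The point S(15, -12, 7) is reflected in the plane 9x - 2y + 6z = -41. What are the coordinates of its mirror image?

(-21, -4, -17)

n = (9, -2, 6), |n|² = 121, n·S − (-41) = 242, so t = 242/121 = 2.
Foot F = S − 2·n = (-3, -8, -5); the reflection is 2F − S = (-21, -4, -17).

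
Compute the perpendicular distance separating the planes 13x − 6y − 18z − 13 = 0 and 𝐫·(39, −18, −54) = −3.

14/23

Divide the second equation by 3 to match normals: 13x − 6y − 18z = -1.
With common normal n = (13, −6, −18) (|n| = 23), the distance is |13 − (-1)|/|n| = 14/23.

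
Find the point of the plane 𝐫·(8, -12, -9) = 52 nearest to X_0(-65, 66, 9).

n = (8, -12, -9), |n|² = 289, and n·X_0 − 52 = -1445.
t = -1445/289 = -5, so the foot is X_0 − t·n = (-65, 66, 9) − (-5)·(8, -12, -9) = (-25, 6, -36).

(-25, 6, -36)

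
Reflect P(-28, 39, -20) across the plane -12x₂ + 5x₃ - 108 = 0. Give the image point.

With n = (0, -12, 5), the signed offset is (n·P − 108)/|n|² = -676/169 = -4.
P' = P − 2t·n = (-28, 39, -20) − (-8)·(0, -12, 5) = (-28, -57, 20).

(-28, -57, 20)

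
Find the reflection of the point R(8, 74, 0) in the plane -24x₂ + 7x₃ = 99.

(8, -70, 42)

n = (0, -24, 7), |n|² = 625, n·R − 99 = -1875, so t = -1875/625 = -3.
Foot F = R − (-3)·n = (8, 2, 21); the reflection is 2F − R = (8, -70, 42).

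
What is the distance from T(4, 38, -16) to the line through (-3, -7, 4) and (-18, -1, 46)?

A direction vector is d = (-15, 6, 42).
AP = (7, 45, -20), and AP × d = (2010, 6, 717).
|AP × d|² = 4554225 and |d|² = 2025, so the distance is √(4554225/2025) = √2249.

√2249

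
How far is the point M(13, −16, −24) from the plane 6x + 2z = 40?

d = |6·13 + 2·(-24) − 40| / √(36 + 0 + 4) = |-10| / (2√10) = √10/2.

√10/2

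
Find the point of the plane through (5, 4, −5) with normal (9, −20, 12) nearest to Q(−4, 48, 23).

The perpendicular from Q has direction n = (9, −20, 12): r = (−4, 48, 23) + λ(9, −20, 12).
Substitute into the plane: n·(Q + λn) = -95 gives -720 + 625λ = -95, so λ = 1.
Foot = (−4, 48, 23) + 1·(9, −20, 12) = (5, 28, 35).

(5, 28, 35)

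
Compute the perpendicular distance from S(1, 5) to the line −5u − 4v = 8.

The normal to the line is n = (−5, −4) with |n| = √41.
|n·S − 8| = |-25 − 8| = 33, so the distance is 33/√41.

33/√41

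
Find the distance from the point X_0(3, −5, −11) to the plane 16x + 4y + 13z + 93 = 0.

22/21

d = |16·3 + 4·(-5) + 13·(-11) − (-93)| / √(256 + 16 + 169) = |-22| / 21 = 22/21.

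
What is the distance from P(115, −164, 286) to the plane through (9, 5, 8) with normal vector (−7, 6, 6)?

8

The plane has equation n·(r − (9, 5, 8)) = 0, i.e. n·r = 15.
Then n·(115, −164, 286) − 15 = −88.
|n| = √(49 + 36 + 36) = 11, so the distance is |-88|/11 = 8.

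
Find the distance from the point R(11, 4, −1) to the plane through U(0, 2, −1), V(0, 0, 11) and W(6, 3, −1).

√38/38

UV = (0, −2, 12) and UW = (6, 1, 0), so a normal is n = UV × UW = (−12, 72, 12).
Then n·(11, 4, −1) − 132 = 12.
|n| = √(144 + 5184 + 144) = 12√38, so the distance is |12|/(12√38) = 1/√38.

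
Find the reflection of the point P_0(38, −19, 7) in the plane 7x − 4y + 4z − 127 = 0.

With n = (7, −4, 4), the signed offset is (n·P_0 − 127)/|n|² = 243/81 = 3.
P_0' = P_0 − 2t·n = (38, −19, 7) − 6·(7, −4, 4) = (−4, 5, −17).

(-4, 5, -17)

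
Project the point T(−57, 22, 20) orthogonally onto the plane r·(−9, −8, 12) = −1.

(-39, 38, -4)

n = (−9, −8, 12), |n|² = 289, and n·T − (-1) = 578.
t = 578/289 = 2, so the foot is T − t·n = (−57, 22, 20) − 2·(−9, −8, 12) = (−39, 38, −4).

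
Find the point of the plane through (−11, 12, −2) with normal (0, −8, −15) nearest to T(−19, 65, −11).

n = (0, −8, −15), |n|² = 289, and n·T − (-66) = -289.
t = -289/289 = -1, so the foot is T − t·n = (−19, 65, −11) − (-1)·(0, −8, −15) = (−19, 57, −26).

(-19, 57, -26)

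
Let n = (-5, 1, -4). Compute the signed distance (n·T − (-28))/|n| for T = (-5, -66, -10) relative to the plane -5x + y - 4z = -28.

27/√42

n·T − (-28) = 27.
|n| = √42, so the signed distance is 27/√42.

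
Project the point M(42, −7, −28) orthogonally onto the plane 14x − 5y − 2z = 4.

n = (14, −5, −2), |n|² = 225, and n·M − 4 = 675.
t = 675/225 = 3, so the foot is M − t·n = (42, −7, −28) − 3·(14, −5, −2) = (0, 8, −22).

(0, 8, -22)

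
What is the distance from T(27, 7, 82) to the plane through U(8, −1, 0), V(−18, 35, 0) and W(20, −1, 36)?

2

UV = (−26, 36, 0) and UW = (12, 0, 36), so a normal is n = UV × UW = (1296, 936, −432).
Then n·(27, 7, 82) − 9432 = −3312.
|n| = √(1679616 + 876096 + 186624) = 1656, so the distance is |-3312|/1656 = 2.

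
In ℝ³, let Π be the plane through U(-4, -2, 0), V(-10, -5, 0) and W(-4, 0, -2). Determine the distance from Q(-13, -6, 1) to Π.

1

UV = (-6, -3, 0) and UW = (0, 2, -2), so a normal is n = UV × UW = (6, -12, -12).
d = |6·(-13) + (-12)·(-6) + (-12)·1 − 0| / √(36 + 144 + 144) = |-18| / 18 = 1.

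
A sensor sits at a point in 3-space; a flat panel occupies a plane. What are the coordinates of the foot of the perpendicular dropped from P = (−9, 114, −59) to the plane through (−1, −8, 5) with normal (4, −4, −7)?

(-49/9, 994/9, -587/9)

The perpendicular from P has direction n = (4, −4, −7): r = (−9, 114, −59) + t(4, −4, −7).
Substitute into the plane: n·(P + tn) = -7 gives -79 + 81t = -7, so t = 8/9.
Foot = (−9, 114, −59) + (8/9)·(4, −4, −7) = (−49/9, 994/9, −587/9).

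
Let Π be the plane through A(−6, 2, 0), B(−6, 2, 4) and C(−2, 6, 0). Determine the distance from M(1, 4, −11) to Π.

5/√2

AB = (0, 0, 4) and AC = (4, 4, 0), so a normal is n = AB × AC = (−16, 16, 0).
n = (−16, 16, 0); n·P − 128 = -80; |n| = 16√2; distance = 80/(16√2) = 5√2/2.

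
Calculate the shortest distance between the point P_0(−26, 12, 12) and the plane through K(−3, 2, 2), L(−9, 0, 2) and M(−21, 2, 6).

KL = (−6, −2, 0) and KM = (−18, 0, 4), so a normal is n = KL × KM = (−8, 24, −36).
Then n·(−26, 12, 12) − 0 = 64.
|n| = √(64 + 576 + 1296) = 44, so the distance is |64|/44 = 16/11.

16/11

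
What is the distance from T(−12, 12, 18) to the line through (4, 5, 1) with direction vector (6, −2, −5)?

Direction vector d = (6, −2, −5).
AP = (−16, 7, 17); AP·d = -195, |AP|² = 594, |d|² = 65.
distance² = |AP|² − (AP·d)²/|d|² = 594 − 38025/65 = 9, so the distance is 3.

3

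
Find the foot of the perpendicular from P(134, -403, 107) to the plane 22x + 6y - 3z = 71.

n = (22, 6, -3), |n|² = 529, and n·P − 71 = 138.
t = 138/529 = 6/23, so the foot is P − t·n = (134, -403, 107) − (6/23)·(22, 6, -3) = (2950/23, -9305/23, 2479/23).

(2950/23, -9305/23, 2479/23)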